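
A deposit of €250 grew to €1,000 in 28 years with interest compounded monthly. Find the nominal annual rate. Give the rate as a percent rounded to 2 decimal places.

4.96%

The 336-period growth factor is 1,000/250 = 4.
r/12 = 4^(1/336) − 1 ≈ 0.0041344, so r ≈ 12·0.0041344 = 4.96128%.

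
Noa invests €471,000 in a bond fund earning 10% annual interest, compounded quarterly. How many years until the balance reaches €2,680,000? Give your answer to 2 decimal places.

17.60 years

We need (1 + 0.025)^(4t) = 5.69, so 4t = ln 5.69 / ln 1.025 ≈ 70.4143.
t ≈ 70.4143/4 = 17.6036 years.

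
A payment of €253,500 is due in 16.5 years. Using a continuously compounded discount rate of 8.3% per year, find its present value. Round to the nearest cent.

€64,448.33

P = A·e^(−rt) = 253,500·e^(−1.3695).
e^(−1.3695) ≈ 0.254234044801, so P ≈ 64,448.3304.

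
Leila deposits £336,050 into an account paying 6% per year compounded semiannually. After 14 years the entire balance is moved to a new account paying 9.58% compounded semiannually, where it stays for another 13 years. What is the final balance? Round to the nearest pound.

£2,595,147

Phase 1: 336,050·(1 + 0.03)^28 ≈ 768,858.0954.
Phase 2: 768,858.0954·(1 + 0.0479)^26 ≈ 2,595,147.4639.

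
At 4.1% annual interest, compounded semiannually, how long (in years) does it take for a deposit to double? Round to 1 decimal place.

17.1 years

(1 + 0.0205)^(2t) = 2.
2t = ln 2 / ln(1 + 0.0205) ≈ 0.69315/0.0202927 ≈ 34.1575.
t ≈ 17.0787.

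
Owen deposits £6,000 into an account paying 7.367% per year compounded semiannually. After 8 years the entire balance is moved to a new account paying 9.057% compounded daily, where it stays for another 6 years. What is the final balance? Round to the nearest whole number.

£18,428

Phase 1: 6,000·(1 + 0.036835)^16 ≈ 10,703.0027.
Phase 2: 10,703.0027·(1 + 0.09057/365)^2190 ≈ 18,428.1045.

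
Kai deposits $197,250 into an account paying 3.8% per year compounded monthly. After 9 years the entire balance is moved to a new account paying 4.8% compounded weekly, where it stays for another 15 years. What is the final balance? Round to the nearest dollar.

Phase 1: 197,250·(1 + 0.038/12)^108 ≈ 277,530.7118.
Phase 2: 277,530.7118·(1 + 0.048/52)^780 ≈ 569,978.9879.

$569,979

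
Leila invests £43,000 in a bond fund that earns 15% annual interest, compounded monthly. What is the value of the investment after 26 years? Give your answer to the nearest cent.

£2,073,568.58

Periodic rate = 15%/12 = 0.0125; periods = 12·26 = 312.
A = 43,000·(1 + 0.0125)^312 ≈ 43,000·48.22252519306 ≈ 2,073,568.5833.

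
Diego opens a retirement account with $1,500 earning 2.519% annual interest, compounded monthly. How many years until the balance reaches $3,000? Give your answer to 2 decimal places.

27.55 years

We need (1 + 0.00209917)^(12t) = 2, so 12t = ln 2 / ln 1.002099 ≈ 330.5476.
t ≈ 330.5476/12 = 27.5456 years.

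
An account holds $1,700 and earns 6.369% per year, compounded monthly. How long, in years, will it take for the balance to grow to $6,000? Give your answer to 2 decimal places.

19.85 years

We need (1 + 0.0053075)^(12t) = 3.5294, so 12t = ln 3.5294 / ln 1.005308 ≈ 238.2431.
t ≈ 238.2431/12 = 19.8536 years.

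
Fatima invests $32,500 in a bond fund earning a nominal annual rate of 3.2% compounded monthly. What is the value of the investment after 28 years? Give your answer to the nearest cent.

Growth factor = (1 + 0.032/12)^336 ≈ 2.4468646075.
A ≈ 32,500 × 2.4468646075 ≈ 79,523.0997.

$79,523.10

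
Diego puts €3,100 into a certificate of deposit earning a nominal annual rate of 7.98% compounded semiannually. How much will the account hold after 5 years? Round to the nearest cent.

Growth factor = (1 + 0.0399)^10 ≈ 1.478821589.
A ≈ 3,100 × 1.478821589 ≈ 4,584.3469.

€4,584.35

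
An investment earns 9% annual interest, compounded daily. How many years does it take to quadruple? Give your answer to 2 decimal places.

15.41 years

(1 + 0.000246575)^(365t) = 4.
365t = ln 4 / ln(1 + 0.000246575) ≈ 1.3863/0.000246545 ≈ 5622.8869.
t ≈ 15.4052.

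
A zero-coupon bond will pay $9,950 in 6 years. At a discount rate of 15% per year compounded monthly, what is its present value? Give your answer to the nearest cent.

Growth factor = (1 + 0.0125)^72 ≈ 2.445920268.
P = 9,950/2.445920268 ≈ 4,067.9985.

$4,068.00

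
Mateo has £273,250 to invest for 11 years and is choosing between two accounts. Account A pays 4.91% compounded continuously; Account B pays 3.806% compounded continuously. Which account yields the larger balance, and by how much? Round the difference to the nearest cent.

Account A growth factor: e^(0.0491·11) = e^0.5401 ≈ 1.71617847145; balance ≈ 468,945.7673.
Account B growth factor: e^(0.03806·11) = e^0.41866 ≈ 1.51992349294; balance ≈ 415,319.0944.
Account A is larger by 53,626.6729.

Account A, by £53,626.67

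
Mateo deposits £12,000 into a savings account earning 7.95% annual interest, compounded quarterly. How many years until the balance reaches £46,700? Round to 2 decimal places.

(1 + 0.019875)^(4t) = 46,700/12,000 = 3.8917.
4t·ln(1 + 0.019875) = ln(3.8917); 4t = 1.3588/0.0196801 ≈ 69.0464.
t ≈ 17.2616 years.

17.26 years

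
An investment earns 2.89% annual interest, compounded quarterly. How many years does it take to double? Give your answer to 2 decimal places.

(1 + 0.007225)^(4t) = 2.
4t = ln 2 / ln(1 + 0.007225) ≈ 0.69315/0.00719902 ≈ 96.2835.
t ≈ 24.0709.

24.07 years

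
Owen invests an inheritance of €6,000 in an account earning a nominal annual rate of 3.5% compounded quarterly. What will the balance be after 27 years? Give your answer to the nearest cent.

€15,373.56

Growth factor = (1 + 0.00875)^108 ≈ 2.5622597527.
A ≈ 6,000 × 2.5622597527 ≈ 15,373.5585.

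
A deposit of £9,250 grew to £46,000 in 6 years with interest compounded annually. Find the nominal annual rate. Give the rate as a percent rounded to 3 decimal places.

30.648%

The 6-period growth factor is 46,000/9,250 = 4.97297.
r = 4.97297^(1/6) − 1 ≈ 0.30648, i.e. 30.64798%.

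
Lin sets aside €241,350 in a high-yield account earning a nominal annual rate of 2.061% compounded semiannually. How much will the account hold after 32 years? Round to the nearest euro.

Growth factor = (1 + 0.010305)^64 ≈ 1.92734804818.
A ≈ 241,350 × 1.92734804818 ≈ 465,165.4514.

€465,165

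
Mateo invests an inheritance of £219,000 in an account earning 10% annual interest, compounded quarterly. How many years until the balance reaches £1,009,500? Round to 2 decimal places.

15.47 years

We need (1 + 0.025)^(4t) = 4.6096, so 4t = ln 4.6096 / ln 1.025 ≈ 61.8865.
t ≈ 61.8865/4 = 15.4716 years.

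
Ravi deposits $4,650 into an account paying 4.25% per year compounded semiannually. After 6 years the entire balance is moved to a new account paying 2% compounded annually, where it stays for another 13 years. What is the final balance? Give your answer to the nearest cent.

$7,741.77

After 6 years at 4.25%: 4,650 × 1.287018633 ≈ 5,984.6366.
Then 13 years at 2%: 5,984.6366 × 1.29360663 ≈ 7,741.7656.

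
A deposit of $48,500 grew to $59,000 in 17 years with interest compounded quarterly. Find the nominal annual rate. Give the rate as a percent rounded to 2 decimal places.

The 68-period growth factor is 59,000/48,500 = 1.21649.
r/4 = 1.21649^(1/68) − 1 ≈ 0.00288612, so r ≈ 4·0.00288612 = 1.15445%.

1.15%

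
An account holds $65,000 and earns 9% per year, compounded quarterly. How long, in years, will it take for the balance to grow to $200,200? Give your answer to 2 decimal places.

(1 + 0.0225)^(4t) = 200,200/65,000 = 3.08.
4t·ln(1 + 0.0225) = ln(3.08); 4t = 1.1249/0.0222506 ≈ 50.5572.
t ≈ 12.6393 years.

12.64 years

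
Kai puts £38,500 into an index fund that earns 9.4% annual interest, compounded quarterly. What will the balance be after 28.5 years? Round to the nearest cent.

£543,845.18

Growth factor = (1 + 0.0235)^114 ≈ 14.1258489459.
A ≈ 38,500 × 14.1258489459 ≈ 543,845.1844.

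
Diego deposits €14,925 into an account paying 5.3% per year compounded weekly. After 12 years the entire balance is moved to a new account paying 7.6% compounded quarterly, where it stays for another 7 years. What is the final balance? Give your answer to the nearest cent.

After 12 years at 5.3%: 14,925 × 1.8882983974 ≈ 28,182.8536.
Then 7 years at 7.6%: 28,182.8536 × 1.693858595 ≈ 47,737.7688.

€47,737.77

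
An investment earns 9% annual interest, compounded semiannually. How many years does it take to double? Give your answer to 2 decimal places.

7.87 years

(1 + 0.045)^(2t) = 2.
2t = ln 2 / ln(1 + 0.045) ≈ 0.69315/0.0440169 ≈ 15.7473.
t ≈ 7.8737.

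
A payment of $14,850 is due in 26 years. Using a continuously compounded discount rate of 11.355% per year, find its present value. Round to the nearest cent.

P = A·e^(−rt) = 14,850·e^(−2.9523).
e^(−2.9523) ≈ 0.052219462957, so P ≈ 775.4590.

$775.46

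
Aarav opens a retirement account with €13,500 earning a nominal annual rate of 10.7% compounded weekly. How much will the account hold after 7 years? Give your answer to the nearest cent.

€28,528.97

Growth factor = (1 + 0.107/52)^364 ≈ 2.1132571912.
A ≈ 13,500 × 2.1132571912 ≈ 28,528.9721.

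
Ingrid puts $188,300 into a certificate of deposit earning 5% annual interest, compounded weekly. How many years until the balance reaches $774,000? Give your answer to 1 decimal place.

(1 + 0.000961538)^(52t) = 774,000/188,300 = 4.1105.
52t·ln(1 + 0.000961538) = ln(4.1105); 52t = 1.4135/0.000961076 ≈ 1470.7835.
t ≈ 28.2843 years.

28.3 years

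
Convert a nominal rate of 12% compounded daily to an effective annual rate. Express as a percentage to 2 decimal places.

EAR = (1 + 12%/365)^365 − 1 = (1 + 0.000328767)^365 − 1.
(1 + 0.000328767)^365 ≈ 1.127475, so EAR ≈ 12.74746%.

12.75%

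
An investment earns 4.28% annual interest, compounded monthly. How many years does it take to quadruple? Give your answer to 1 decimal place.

32.4 years

(1 + 0.00356667)^(12t) = 4.
12t = ln 4 / ln(1 + 0.00356667) ≈ 1.3863/0.00356032 ≈ 389.3734.
t ≈ 32.4478.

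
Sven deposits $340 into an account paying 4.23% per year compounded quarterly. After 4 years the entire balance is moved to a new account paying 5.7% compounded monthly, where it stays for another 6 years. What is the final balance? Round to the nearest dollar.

$566

After 4 years at 4.23%: 340 × 1.18330529 ≈ 402.3238.
Then 6 years at 5.7%: 402.3238 × 1.40662091 ≈ 565.9171.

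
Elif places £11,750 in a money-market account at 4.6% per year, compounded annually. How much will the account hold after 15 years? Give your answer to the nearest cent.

Annual rate = 4.6% = 0.046; years = 15.
A = 11,750·(1 + 0.046)^15 ≈ 11,750·1.9632484714 ≈ 23,068.1695.

£23,068.17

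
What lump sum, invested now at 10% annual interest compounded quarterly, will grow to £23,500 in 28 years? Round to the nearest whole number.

£1,479

Growth factor = (1 + 0.025)^112 ≈ 15.888135093.
P = 23,500/15.888135093 ≈ 1,479.0911.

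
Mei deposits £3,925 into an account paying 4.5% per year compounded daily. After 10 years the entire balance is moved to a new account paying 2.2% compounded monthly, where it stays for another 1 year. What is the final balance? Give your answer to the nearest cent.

After 10 years at 4.5%: 3,925 × 1.568268685 ≈ 6,155.4546.
Then 1 years at 2.2%: 6,155.4546 × 1.022223195 ≈ 6,292.2485.

£6,292.25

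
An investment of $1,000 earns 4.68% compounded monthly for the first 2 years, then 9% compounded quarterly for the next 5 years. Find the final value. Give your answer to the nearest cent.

After 2 years at 4.68%: 1,000 × 1.097920519 ≈ 1,097.9205.
Then 5 years at 9%: 1,097.9205 × 1.560509201 ≈ 1,713.3151.

$1,713.32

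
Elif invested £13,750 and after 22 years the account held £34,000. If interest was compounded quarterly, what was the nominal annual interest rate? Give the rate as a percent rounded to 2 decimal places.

4.14%

The 88-period growth factor is 34,000/13,750 = 2.47273.
r/4 = 2.47273^(1/88) − 1 ≈ 0.0103408, so r ≈ 4·0.0103408 = 4.13634%.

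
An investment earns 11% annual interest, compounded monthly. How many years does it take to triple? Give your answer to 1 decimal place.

10.0 years

(1 + 0.00916667)^(12t) = 3.
12t = ln 3 / ln(1 + 0.00916667) ≈ 1.0986/0.00912491 ≈ 120.3971.
t ≈ 10.0331.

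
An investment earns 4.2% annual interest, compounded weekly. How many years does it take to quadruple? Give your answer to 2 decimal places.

33.02 years

(1 + 0.000807692)^(52t) = 4.
52t = ln 4 / ln(1 + 0.000807692) ≈ 1.3863/0.000807366 ≈ 1717.0575.
t ≈ 33.0203.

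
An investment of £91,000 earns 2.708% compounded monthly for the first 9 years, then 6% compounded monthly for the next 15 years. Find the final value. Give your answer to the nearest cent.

£284,878.39

After 9 years at 2.708%: 91,000 × 1.2756366861 ≈ 116,082.9384.
Then 15 years at 6%: 116,082.9384 × 2.45409356225 ≈ 284,878.3919.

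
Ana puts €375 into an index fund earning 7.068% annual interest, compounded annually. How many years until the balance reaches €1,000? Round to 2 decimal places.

(1 + 0.07068)^t = 1,000/375 = 2.6667.
t·ln(1 + 0.07068) = ln(2.6667); t = 0.98083/0.068294 ≈ 14.3619.

14.36 years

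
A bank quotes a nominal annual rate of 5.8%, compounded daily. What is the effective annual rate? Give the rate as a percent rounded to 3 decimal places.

One year is 365 periods at 0.000158904 each: (1 + 0.000158904)^365 ≈ 1.05971.
EAR = 1.05971 − 1 ≈ 5.97101%.

5.971%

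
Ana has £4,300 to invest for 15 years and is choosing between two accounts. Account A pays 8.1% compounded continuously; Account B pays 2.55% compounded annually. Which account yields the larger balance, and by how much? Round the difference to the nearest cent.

Account A, by £8,218.86

Account A growth factor: e^(0.081·15) = e^1.215 ≈ 3.3702940643; balance ≈ 14,492.2645.
Account B growth factor: (1 + 0.0255)^15 ≈ 1.458931733; balance ≈ 6,273.4065.
Account A is larger by 8,218.8580.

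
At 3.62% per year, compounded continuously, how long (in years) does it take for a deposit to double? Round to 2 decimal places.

19.15 years

e^(0.0362t) = 2, so 0.0362t = ln 2 ≈ 0.69315.
t ≈ 0.69315/0.0362 ≈ 19.1477.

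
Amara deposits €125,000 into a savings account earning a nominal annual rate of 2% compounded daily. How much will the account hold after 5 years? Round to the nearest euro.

€138,146

Growth factor = (1 + 0.02/365)^1825 ≈ 1.10516789033.
A ≈ 125,000 × 1.10516789033 ≈ 138,145.9863.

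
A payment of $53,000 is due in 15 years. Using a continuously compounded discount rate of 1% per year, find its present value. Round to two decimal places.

$45,617.52

P = A·e^(−rt) = 53,000·e^(−0.15).
e^(−0.15) ≈ 0.86070797643, so P ≈ 45,617.5228.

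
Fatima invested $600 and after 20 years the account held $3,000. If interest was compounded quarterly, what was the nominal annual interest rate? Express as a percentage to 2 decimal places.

(1 + r/4)^80 = 3,000/600 = 5.
1 + r/4 = 5^(1/80) ≈ 1.020322, so r/4 ≈ 0.0203217.
r ≈ 4·0.0203217 = 8.12868%.

8.13%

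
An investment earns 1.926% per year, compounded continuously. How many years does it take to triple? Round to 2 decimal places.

57.04 years

e^(0.01926t) = 3, so 0.01926t = ln 3 ≈ 1.0986.
t ≈ 1.0986/0.01926 ≈ 57.0411.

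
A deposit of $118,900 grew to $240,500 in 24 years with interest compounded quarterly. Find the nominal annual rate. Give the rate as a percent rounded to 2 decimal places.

2.95%

(1 + r/4)^96 = 240,500/118,900 = 2.02271.
1 + r/4 = 2.02271^(1/96) ≈ 1.007365, so r/4 ≈ 0.00736488.
r ≈ 4·0.00736488 = 2.94595%.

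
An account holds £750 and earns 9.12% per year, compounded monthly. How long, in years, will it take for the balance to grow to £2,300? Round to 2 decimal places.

12.33 years

We need (1 + 0.0076)^(12t) = 3.0667, so 12t = ln 3.0667 / ln 1.0076 ≈ 148.0058.
t ≈ 148.0058/12 = 12.3338 years.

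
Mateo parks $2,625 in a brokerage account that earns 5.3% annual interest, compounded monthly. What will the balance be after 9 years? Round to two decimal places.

Periodic rate = 5.3%/12 = 0.00441667; periods = 12·9 = 108.
A = 2,625·(1 + 0.053/12)^108 ≈ 2,625·1.60954208 ≈ 4,225.0480.

$4,225.05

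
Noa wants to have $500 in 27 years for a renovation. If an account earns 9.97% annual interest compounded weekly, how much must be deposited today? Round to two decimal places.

$33.96

Growth factor = (1 + 0.0997/52)^1404 ≈ 14.7217014.
P = 500/14.7217014 ≈ 33.9635.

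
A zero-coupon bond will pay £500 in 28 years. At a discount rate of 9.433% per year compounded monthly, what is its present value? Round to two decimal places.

£36.01

Periodic rate = 9.433%/12 = 0.00786083; 336 periods.
P = 500/(1 + 0.09433/12)^336 ≈ 500/13.8864412 ≈ 36.0063.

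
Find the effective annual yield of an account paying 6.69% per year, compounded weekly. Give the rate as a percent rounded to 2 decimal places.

EAR = (1 + 6.69%/52)^52 − 1 = (1 + 0.00128654)^52 − 1.
(1 + 0.00128654)^52 ≈ 1.069143, so EAR ≈ 6.91426%.

6.91%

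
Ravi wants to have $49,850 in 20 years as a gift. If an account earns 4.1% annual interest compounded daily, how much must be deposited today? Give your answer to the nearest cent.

$21,956.53

Growth factor = (1 + 0.041/365)^7300 ≈ 2.2703952804.
P = 49,850/2.2703952804 ≈ 21,956.5291.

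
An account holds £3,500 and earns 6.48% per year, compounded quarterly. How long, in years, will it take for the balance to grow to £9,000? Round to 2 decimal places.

14.69 years

(1 + 0.0162)^(4t) = 9,000/3,500 = 2.5714.
4t·ln(1 + 0.0162) = ln(2.5714); 4t = 0.94446/0.0160702 ≈ 58.7711.
t ≈ 14.6928 years.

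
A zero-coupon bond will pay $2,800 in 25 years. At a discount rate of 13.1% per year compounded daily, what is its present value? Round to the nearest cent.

Periodic rate = 13.1%/365 = 0.000358904; 9125 periods.
P = 2,800/(1 + 0.131/365)^9125 ≈ 2,800/26.42769293 ≈ 105.9495.

$105.95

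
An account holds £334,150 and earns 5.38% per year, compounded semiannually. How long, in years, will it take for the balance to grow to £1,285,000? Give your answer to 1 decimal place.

We need (1 + 0.0269)^(2t) = 3.8456, so 2t = ln 3.8456 / ln 1.0269 ≈ 50.7420.
t ≈ 50.7420/2 = 25.3710 years.

25.4 years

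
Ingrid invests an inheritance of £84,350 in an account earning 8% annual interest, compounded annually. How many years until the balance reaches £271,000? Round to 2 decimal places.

We need (1 + 0.08)^t = 3.2128, so t = ln 3.2128 / ln 1.08 ≈ 15.1654.

15.17 years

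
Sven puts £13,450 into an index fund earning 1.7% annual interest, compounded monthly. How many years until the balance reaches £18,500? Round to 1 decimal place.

We need (1 + 0.00141667)^(12t) = 1.3755, so 12t = ln 1.3755 / ln 1.001417 ≈ 225.1887.
t ≈ 225.1887/12 = 18.7657 years.

18.8 years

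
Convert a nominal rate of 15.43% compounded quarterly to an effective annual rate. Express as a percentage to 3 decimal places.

EAR = (1 + 15.43%/4)^4 − 1 = (1 + 0.038575)^4 − 1.
(1 + 0.038575)^4 ≈ 1.16346, so EAR ≈ 16.34600%.

16.346%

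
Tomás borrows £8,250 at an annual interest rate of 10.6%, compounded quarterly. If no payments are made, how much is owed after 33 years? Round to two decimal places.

Periodic rate = 10.6%/4 = 0.0265; periods = 4·33 = 132.
A = 8,250·(1 + 0.0265)^132 ≈ 8,250·31.5778014175 ≈ 260,516.8617.

£260,516.86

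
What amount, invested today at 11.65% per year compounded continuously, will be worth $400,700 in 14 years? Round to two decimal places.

P = A·e^(−rt) = 400,700·e^(−1.631).
e^(−1.631) ≈ 0.195733742485, so P ≈ 78,430.5106.

$78,430.51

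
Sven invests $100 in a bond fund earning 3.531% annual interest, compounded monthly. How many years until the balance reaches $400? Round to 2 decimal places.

We need (1 + 0.0029425)^(12t) = 4, so 12t = ln 4 / ln 1.002943 ≈ 471.8209.
t ≈ 471.8209/12 = 39.3184 years.

39.32 years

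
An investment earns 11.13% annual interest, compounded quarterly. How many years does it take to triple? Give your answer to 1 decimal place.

(1 + 0.027825)^(4t) = 3.
4t = ln 3 / ln(1 + 0.027825) ≈ 1.0986/0.0274449 ≈ 40.0297.
t ≈ 10.0074.

10.0 years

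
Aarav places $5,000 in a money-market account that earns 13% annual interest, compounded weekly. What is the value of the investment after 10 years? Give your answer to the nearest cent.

$18,316.74

Periodic rate = 13%/52 = 0.0025; periods = 52·10 = 520.
A = 5,000·(1 + 0.0025)^520 ≈ 5,000·3.6633488055 ≈ 18,316.7440.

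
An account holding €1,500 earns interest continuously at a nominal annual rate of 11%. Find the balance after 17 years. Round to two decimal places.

A = P·e^(rt) = 1,500·e^(0.11·17) = 1,500·e^1.87.
e^1.87 ≈ 6.488296399, so A ≈ 9,732.4446.

€9,732.44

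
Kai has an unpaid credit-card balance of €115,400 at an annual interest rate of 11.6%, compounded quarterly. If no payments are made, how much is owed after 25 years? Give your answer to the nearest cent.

Growth factor = (1 + 0.029)^100 ≈ 17.43963841518.
A ≈ 115,400 × 17.43963841518 ≈ 2,012,534.2731.

€2,012,534.27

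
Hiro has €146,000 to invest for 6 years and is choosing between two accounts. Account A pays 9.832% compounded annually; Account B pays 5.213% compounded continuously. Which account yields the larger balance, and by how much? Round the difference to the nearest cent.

Account A, by €56,672.56

Account A growth factor: (1 + 0.09832)^6 ≈ 1.75538891726; balance ≈ 256,286.7819.
Account B growth factor: e^(0.05213·6) = e^0.31278 ≈ 1.36722070938; balance ≈ 199,614.2236.
Account A is larger by 56,672.5584.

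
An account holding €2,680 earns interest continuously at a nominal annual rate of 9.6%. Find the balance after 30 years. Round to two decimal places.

€47,742.25

A = P·e^(rt) = 2,680·e^(0.096·30) = 2,680·e^2.88.
e^2.88 ≈ 17.81427318, so A ≈ 47,742.2521.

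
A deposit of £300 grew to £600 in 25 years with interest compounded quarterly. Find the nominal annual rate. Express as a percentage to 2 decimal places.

2.78%

(1 + r/4)^100 = 600/300 = 2.
1 + r/4 = 2^(1/100) ≈ 1.006956, so r/4 ≈ 0.00695555.
r ≈ 4·0.00695555 = 2.78222%.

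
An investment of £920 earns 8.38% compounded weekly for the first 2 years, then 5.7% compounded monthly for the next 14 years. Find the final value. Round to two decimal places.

£2,411.37

Phase 1: 920·(1 + 0.0838/52)^104 ≈ 1,087.7197.
Phase 2: 1,087.7197·(1 + 0.00475)^168 ≈ 2,411.3680.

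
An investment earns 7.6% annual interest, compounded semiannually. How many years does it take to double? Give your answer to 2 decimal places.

(1 + 0.038)^(2t) = 2.
2t = ln 2 / ln(1 + 0.038) ≈ 0.69315/0.0372958 ≈ 18.5851.
t ≈ 9.2926.

9.29 years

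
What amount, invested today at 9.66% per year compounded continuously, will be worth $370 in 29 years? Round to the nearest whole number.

$22

P = A·e^(−rt) = 370·e^(−2.8014).
e^(−2.8014) ≈ 0.0607249881, so P ≈ 22.4682.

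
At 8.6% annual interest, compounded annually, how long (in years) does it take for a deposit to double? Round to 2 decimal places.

8.40 years

(1 + 0.086)^t = 2.
t = ln 2 / ln(1 + 0.086) ≈ 0.69315/0.0825012 ≈ 8.4017.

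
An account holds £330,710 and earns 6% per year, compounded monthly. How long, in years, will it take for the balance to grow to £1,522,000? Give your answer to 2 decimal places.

25.51 years

(1 + 0.005)^(12t) = 1,522,000/330,710 = 4.6022.
12t·ln(1 + 0.005) = ln(4.6022); 12t = 1.5265/0.00498754 ≈ 306.0704.
t ≈ 25.5059 years.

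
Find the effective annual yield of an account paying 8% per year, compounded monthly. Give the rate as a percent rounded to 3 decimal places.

One year is 12 periods at 0.00666667 each: (1 + 0.00666667)^12 ≈ 1.083.
EAR = 1.083 − 1 ≈ 8.29995%.

8.300%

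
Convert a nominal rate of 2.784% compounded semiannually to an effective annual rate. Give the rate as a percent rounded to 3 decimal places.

2.803%

EAR = (1 + 2.784%/2)^2 − 1 = (1 + 0.01392)^2 − 1.
(1 + 0.01392)^2 ≈ 1.028034, so EAR ≈ 2.80338%.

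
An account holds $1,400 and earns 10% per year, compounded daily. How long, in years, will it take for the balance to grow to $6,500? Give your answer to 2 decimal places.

15.36 years

We need (1 + 0.000273973)^(365t) = 4.6429, so 365t = ln 4.6429 / ln 1.000274 ≈ 5604.7219.
t ≈ 5604.7219/365 = 15.3554 years.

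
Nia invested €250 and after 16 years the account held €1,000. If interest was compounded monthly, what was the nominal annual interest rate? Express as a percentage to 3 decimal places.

(1 + r/12)^192 = 1,000/250 = 4.
1 + r/12 = 4^(1/192) ≈ 1.007246, so r/12 ≈ 0.00724641.
r ≈ 12·0.00724641 = 8.69569%.

8.696%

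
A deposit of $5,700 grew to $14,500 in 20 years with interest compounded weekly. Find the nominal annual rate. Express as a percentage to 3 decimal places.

4.671%

The 1040-period growth factor is 14,500/5,700 = 2.54386.
r/52 = 2.54386^(1/1040) − 1 ≈ 0.000898175, so r ≈ 52·0.000898175 = 4.67051%.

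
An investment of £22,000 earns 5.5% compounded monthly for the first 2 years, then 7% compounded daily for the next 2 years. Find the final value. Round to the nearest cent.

Phase 1: 22,000·(1 + 0.055/12)^24 ≈ 24,551.9465.
Phase 2: 24,551.9465·(1 + 0.07/365)^730 ≈ 28,241.0817.

£28,241.08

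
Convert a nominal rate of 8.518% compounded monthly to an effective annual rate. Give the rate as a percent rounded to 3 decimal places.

One year is 12 periods at 0.00709833 each: (1 + 0.00709833)^12 ≈ 1.088585.
EAR = 1.088585 − 1 ≈ 8.85855%.

8.859%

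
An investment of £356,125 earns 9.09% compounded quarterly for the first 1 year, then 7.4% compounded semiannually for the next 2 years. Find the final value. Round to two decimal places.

£450,560.36

Phase 1: 356,125·(1 + 0.022725)^4 ≈ 389,617.0475.
Phase 2: 389,617.0475·(1 + 0.037)^4 ≈ 450,560.3563.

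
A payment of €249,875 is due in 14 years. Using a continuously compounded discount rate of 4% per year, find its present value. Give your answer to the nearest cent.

P = A·e^(−rt) = 249,875·e^(−0.56).
e^(−0.56) ≈ 0.571209063849, so P ≈ 142,730.8648.

€142,730.86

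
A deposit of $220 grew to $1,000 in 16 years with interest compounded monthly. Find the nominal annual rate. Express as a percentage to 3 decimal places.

The 192-period growth factor is 1,000/220 = 4.54545.
r/12 = 4.54545^(1/192) − 1 ≈ 0.00791726, so r ≈ 12·0.00791726 = 9.50071%.

9.501%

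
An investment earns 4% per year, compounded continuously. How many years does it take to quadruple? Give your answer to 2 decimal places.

e^(0.04t) = 4, so 0.04t = ln 4 ≈ 1.3863.
t ≈ 1.3863/0.04 ≈ 34.6574.

34.66 years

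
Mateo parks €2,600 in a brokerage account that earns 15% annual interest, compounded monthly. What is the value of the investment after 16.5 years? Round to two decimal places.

Periodic rate = 15%/12 = 0.0125; periods = 12·16.5 = 198.
A = 2,600·(1 + 0.0125)^198 ≈ 2,600·11.700820408 ≈ 30,422.1331.

€30,422.13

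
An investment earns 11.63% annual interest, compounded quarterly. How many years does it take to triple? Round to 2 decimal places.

(1 + 0.029075)^(4t) = 3.
4t = ln 3 / ln(1 + 0.029075) ≈ 1.0986/0.0286603 ≈ 38.3321.
t ≈ 9.5830.

9.58 years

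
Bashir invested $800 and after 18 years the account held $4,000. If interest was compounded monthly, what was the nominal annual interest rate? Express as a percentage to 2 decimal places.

8.97%

(1 + r/12)^216 = 4,000/800 = 5.
1 + r/12 = 5^(1/216) ≈ 1.007479, so r/12 ≈ 0.00747893.
r ≈ 12·0.00747893 = 8.97472%.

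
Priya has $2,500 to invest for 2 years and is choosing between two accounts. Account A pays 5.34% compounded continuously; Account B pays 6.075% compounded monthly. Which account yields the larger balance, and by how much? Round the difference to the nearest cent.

Account B, by $40.33

Account A growth factor: e^(0.0534·2) = e^0.1068 ≈ 1.11271169; balance ≈ 2,781.7792.
Account B growth factor: (1 + 0.0050625)^24 ≈ 1.128843308; balance ≈ 2,822.1083.
Account B is larger by 40.3290.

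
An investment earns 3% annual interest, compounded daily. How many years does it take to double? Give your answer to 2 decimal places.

(1 + 0.0000821918)^(365t) = 2.
365t = ln 2 / ln(1 + 0.0000821918) ≈ 0.69315/8.21884e-05 ≈ 8433.6373.
t ≈ 23.1059.

23.11 years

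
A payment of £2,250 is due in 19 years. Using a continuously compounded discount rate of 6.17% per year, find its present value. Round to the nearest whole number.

P = A·e^(−rt) = 2,250·e^(−1.1723).
e^(−1.1723) ≈ 0.3096539176, so P ≈ 696.7213.

£697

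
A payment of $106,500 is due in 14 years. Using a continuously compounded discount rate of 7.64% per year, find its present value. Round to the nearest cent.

P = A·e^(−rt) = 106,500·e^(−1.0696).
e^(−1.0696) ≈ 0.34314574827, so P ≈ 36,545.0222.

$36,545.02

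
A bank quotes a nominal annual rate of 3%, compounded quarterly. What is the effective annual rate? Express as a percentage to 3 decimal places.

3.034%

One year is 4 periods at 0.0075 each: (1 + 0.0075)^4 ≈ 1.030339.
EAR = 1.030339 − 1 ≈ 3.03392%.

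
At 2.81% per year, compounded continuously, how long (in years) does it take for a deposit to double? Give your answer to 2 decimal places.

24.67 years

e^(0.0281t) = 2, so 0.0281t = ln 2 ≈ 0.69315.
t ≈ 0.69315/0.0281 ≈ 24.6672.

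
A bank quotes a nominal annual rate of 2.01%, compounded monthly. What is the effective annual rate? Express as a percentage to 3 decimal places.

2.029%

One year is 12 periods at 0.001675 each: (1 + 0.001675)^12 ≈ 1.020286.
EAR = 1.020286 − 1 ≈ 2.02862%.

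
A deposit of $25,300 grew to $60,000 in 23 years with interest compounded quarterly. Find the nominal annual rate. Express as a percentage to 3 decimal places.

3.772%

(1 + r/4)^92 = 60,000/25,300 = 2.37154.
1 + r/4 = 2.37154^(1/92) ≈ 1.00943, so r/4 ≈ 0.0094305.
r ≈ 4·0.0094305 = 3.77220%.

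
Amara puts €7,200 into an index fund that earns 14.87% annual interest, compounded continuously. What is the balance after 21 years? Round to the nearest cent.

€163,494.77

A = P·e^(rt) = 7,200·e^(0.1487·21) = 7,200·e^3.1227.
e^3.1227 ≈ 22.7076074886, so A ≈ 163,494.7739.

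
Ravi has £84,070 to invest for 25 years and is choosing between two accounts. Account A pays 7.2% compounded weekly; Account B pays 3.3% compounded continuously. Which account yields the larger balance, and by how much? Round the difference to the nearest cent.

Account A, by £316,123.34

A: (1 + 0.072/52)^1300 ≈ 6.04212031127, so 84,070 × 6.04212031127 ≈ 507,961.0546.
B: e^(0.033·25) = e^0.825 ≈ 2.28188076533, so 84,070 × 2.28188076533 ≈ 191,837.7159.
Difference ≈ 316,123.3386 in favor of A.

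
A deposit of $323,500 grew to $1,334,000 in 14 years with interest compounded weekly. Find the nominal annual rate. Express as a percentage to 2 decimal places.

10.13%

The 728-period growth factor is 1,334,000/323,500 = 4.12365.
r/52 = 4.12365^(1/728) − 1 ≈ 0.00194796, so r ≈ 52·0.00194796 = 10.12941%.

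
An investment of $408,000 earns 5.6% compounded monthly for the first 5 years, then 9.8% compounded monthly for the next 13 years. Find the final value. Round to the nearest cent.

$1,918,774.25

After 5 years at 5.6%: 408,000 × 1.322268328109 ≈ 539,485.4779.
Then 13 years at 9.8%: 539,485.4779 × 3.556674517103 ≈ 1,918,774.2515.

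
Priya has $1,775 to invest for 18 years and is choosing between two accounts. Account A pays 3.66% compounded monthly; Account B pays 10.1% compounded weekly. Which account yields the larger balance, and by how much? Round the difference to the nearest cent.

Account A growth factor: (1 + 0.00305)^216 ≈ 1.930535389; balance ≈ 3,426.7003.
Account B growth factor: (1 + 0.101/52)^936 ≈ 6.1486756991; balance ≈ 10,913.8994.
Account B is larger by 7,487.1991.

Account B, by $7,487.20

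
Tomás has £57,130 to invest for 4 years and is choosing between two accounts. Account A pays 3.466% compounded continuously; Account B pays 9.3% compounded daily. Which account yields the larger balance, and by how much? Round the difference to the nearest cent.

Account B, by £17,244.91

A: e^(0.03466·4) = e^0.13864 ≈ 1.1487104898, so 57,130 × 1.1487104898 ≈ 65,625.8303.
B: (1 + 0.093/365)^1460 ≈ 1.4505642465, so 57,130 × 1.4505642465 ≈ 82,870.7354.
Difference ≈ 17,244.9051 in favor of B.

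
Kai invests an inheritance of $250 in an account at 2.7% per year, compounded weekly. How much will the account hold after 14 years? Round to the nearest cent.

$364.80

Periodic rate = 2.7%/52 = 0.000519231; periods = 52·14 = 728.
A = 250·(1 + 0.027/52)^728 ≈ 250·1.45921979 ≈ 364.8049.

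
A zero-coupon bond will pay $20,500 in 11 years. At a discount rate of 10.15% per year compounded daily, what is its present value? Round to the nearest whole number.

Growth factor = (1 + 0.1015/365)^4015 ≈ 3.0536719649.
P = 20,500/3.0536719649 ≈ 6,713.2293.

$6,713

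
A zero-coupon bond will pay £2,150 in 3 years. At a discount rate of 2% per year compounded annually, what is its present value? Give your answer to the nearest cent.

Annual rate = 2% = 0.02; 3 periods.
P = 2,150/(1 + 0.02)^3 ≈ 2,150/1.061208 ≈ 2,025.9930.

£2,025.99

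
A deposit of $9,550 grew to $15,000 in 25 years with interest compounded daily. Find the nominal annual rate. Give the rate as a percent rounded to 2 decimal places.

(1 + r/365)^9125 = 15,000/9,550 = 1.57068.
1 + r/365 = 1.57068^(1/9125) ≈ 1.000049, so r/365 ≈ 0.0000494817.
r ≈ 365·0.0000494817 = 1.80608%.

1.81%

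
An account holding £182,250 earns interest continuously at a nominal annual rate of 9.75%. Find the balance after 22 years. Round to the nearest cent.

£1,556,787.02

A = P·e^(rt) = 182,250·e^(0.0975·22) = 182,250·e^2.145.
e^2.145 ≈ 8.542041237294, so A ≈ 1,556,787.0155.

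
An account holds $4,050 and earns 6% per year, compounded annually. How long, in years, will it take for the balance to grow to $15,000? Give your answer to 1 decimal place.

22.5 years

We need (1 + 0.06)^t = 3.7037, so t = ln 3.7037 / ln 1.06 ≈ 22.4705.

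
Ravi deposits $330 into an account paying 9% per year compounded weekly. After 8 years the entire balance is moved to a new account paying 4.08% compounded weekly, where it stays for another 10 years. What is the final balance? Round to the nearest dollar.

$1,019

After 8 years at 9%: 330 × 2.053155014 ≈ 677.5412.
Then 10 years at 4.08%: 677.5412 × 1.503566605 ≈ 1,018.7283.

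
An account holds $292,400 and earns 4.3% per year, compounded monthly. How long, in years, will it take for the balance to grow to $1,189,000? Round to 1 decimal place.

(1 + 0.00358333)^(12t) = 1,189,000/292,400 = 4.0663.
12t·ln(1 + 0.00358333) = ln(4.0663); 12t = 1.4027/0.00357693 ≈ 392.1647.
t ≈ 32.6804 years.

32.7 years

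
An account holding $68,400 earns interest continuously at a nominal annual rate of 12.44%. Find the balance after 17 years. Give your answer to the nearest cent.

A = P·e^(rt) = 68,400·e^(0.1244·17) = 68,400·e^2.1148.
e^2.1148 ≈ 8.28792801475, so A ≈ 566,894.2762.

$566,894.28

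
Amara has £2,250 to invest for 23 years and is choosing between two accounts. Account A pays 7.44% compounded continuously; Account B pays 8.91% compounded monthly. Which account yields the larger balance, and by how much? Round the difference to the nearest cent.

A: e^(0.0744·23) = e^1.7112 ≈ 5.5356002138, so 2,250 × 5.5356002138 ≈ 12,455.1005.
B: (1 + 0.007425)^276 ≈ 7.7039210383, so 2,250 × 7.7039210383 ≈ 17,333.8223.
Difference ≈ 4,878.7219 in favor of B.

Account B, by £4,878.72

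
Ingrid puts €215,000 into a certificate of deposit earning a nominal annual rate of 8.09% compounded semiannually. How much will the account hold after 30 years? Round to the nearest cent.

€2,321,193.43

Periodic rate = 8.09%/2 = 0.04045; periods = 2·30 = 60.
A = 215,000·(1 + 0.04045)^60 ≈ 215,000·10.79624849918 ≈ 2,321,193.4273.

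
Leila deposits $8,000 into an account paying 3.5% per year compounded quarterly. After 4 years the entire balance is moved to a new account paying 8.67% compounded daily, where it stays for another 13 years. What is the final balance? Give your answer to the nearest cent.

Phase 1: 8,000·(1 + 0.00875)^16 ≈ 9,196.5884.
Phase 2: 9,196.5884·(1 + 0.0867/365)^4745 ≈ 28,383.2377.

$28,383.24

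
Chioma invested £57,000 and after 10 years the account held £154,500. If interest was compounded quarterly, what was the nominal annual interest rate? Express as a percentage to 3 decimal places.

The 40-period growth factor is 154,500/57,000 = 2.71053.
r/4 = 2.71053^(1/40) − 1 ≈ 0.0252419, so r ≈ 4·0.0252419 = 10.09675%.

10.097%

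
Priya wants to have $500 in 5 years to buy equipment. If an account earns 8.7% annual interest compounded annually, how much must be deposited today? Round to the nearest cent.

Growth factor = (1 + 0.087)^5 ≈ 1.51756646.
P = 500/1.51756646 ≈ 329.4749.

$329.47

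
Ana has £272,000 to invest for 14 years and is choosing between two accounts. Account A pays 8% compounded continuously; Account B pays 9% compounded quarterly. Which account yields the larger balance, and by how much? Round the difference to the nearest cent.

Account A growth factor: e^(0.08·14) = e^1.12 ≈ 3.06485420329; balance ≈ 833,640.3433.
Account B growth factor: (1 + 0.0225)^56 ≈ 3.47652801998; balance ≈ 945,615.6214.
Account B is larger by 111,975.2781.

Account B, by £111,975.28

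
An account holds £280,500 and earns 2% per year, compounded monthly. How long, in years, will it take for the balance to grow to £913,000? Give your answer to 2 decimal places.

59.06 years

We need (1 + 0.00166667)^(12t) = 3.2549, so 12t = ln 3.2549 / ln 1.001667 ≈ 708.6872.
t ≈ 708.6872/12 = 59.0573 years.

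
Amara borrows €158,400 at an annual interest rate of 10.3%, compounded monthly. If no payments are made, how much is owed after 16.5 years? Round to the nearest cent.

Periodic rate = 10.3%/12 = 0.00858333; periods = 12·16.5 = 198.
A = 158,400·(1 + 0.103/12)^198 ≈ 158,400·5.43167621628 ≈ 860,377.5127.

€860,377.51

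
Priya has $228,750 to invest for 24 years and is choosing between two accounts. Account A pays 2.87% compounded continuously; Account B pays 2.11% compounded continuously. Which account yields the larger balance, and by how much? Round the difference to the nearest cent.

Account A growth factor: e^(0.0287·24) = e^0.6888 ≈ 1.9913245095; balance ≈ 455,515.4815.
Account B growth factor: e^(0.0211·24) = e^0.5064 ≈ 1.65930692479; balance ≈ 379,566.4590.
Account A is larger by 75,949.0225.

Account A, by $75,949.02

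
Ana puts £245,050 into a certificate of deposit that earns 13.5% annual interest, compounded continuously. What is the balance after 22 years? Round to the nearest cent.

A = P·e^(rt) = 245,050·e^(0.135·22) = 245,050·e^2.97.
e^2.97 ≈ 19.49191959603, so A ≈ 4,776,494.8970.

£4,776,494.90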